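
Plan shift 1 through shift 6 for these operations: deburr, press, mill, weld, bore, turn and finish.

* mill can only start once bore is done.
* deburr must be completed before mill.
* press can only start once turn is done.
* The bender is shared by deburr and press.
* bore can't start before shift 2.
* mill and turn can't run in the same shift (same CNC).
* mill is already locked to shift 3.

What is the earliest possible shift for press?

shift 2

Precedence pushes press to at least shift 2.
press at shift 2 is achievable: bore in shift 2, turn in shift 1, deburr in shift 1, press in shift 2, weld in shift 1, mill in shift 3, finish in shift 1.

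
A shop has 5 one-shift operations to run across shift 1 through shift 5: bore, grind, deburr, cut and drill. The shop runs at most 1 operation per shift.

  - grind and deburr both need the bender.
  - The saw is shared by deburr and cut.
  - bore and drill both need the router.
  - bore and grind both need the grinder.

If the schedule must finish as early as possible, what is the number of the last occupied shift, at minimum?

With at most 1 per shift and 5 operations, at least 5 shifts are needed.
5 works (last occupied shift: shift 5): for example cut=shift 4, drill=shift 5, bore=shift 1, deburr=shift 3, grind=shift 2.

5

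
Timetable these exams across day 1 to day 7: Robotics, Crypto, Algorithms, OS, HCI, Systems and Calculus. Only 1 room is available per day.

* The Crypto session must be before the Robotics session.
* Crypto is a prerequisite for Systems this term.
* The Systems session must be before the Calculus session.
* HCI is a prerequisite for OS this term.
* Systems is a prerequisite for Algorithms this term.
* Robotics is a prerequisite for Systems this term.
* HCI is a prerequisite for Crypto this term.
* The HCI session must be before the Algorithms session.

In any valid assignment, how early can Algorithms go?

day 5

Precedence pushes Algorithms to at least day 5.
Algorithms at day 5 is achievable: Calculus=day 7, Algorithms=day 5, OS=day 6, Systems=day 4, HCI=day 1, Robotics=day 3, Crypto=day 2.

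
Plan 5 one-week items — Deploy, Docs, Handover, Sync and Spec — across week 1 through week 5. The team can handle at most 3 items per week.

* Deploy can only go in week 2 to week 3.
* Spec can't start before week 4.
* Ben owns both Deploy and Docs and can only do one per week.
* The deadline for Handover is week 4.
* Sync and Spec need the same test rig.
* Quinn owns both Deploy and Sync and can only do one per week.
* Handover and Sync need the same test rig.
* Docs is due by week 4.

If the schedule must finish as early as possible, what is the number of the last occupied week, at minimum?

4

With at most 3 per week and 5 work items, at least 2 weeks are needed.
Spec can't be placed before week 4, so the schedule must run through at least week 4.
4 works (last occupied week: week 4): for example Docs=week 1, Deploy=week 2, Spec=week 4, Sync=week 3, Handover=week 1.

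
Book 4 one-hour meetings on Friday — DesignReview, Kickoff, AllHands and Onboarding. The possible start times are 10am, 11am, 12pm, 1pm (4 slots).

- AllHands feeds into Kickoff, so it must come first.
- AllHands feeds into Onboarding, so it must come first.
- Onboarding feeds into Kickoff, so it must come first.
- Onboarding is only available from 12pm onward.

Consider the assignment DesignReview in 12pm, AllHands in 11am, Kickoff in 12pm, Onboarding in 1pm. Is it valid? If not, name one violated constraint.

No. Onboarding feeds into Kickoff, so it must come first is not satisfied.

AllHands feeds into Kickoff, so it must come first — holds.
Onboarding is only available from 12pm onward — holds.
AllHands feeds into Onboarding, so it must come first — holds.
Onboarding feeds into Kickoff, so it must come first — violated.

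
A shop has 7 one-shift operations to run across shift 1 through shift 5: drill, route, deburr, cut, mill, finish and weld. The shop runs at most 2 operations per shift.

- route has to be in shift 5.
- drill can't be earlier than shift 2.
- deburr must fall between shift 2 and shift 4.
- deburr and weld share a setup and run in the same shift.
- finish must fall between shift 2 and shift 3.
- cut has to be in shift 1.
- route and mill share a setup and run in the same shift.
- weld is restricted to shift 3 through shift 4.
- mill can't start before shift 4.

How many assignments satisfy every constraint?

6

Splitting on drill: it can be shift 2 (3), shift 3 (2), shift 4 (1). Listing each branch's schedules as (route, deburr, cut, mill, finish, weld) by shift number:
drill=shift 2: (5,3,1,5,2,3) (5,4,1,5,2,4) (5,4,1,5,3,4) — 3.
drill=shift 3: (5,4,1,5,2,4) (5,4,1,5,3,4) — 2.
drill=shift 4: (5,3,1,5,2,3) — 1.
Summing: 3 + 2 + 1 = 6.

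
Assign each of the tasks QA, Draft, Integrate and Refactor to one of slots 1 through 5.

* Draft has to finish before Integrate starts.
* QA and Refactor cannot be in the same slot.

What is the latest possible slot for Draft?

Downstream work caps Draft at 4.
Draft at 4 is achievable: Refactor -> 2, Integrate -> 5, QA -> 1, Draft -> 4.

4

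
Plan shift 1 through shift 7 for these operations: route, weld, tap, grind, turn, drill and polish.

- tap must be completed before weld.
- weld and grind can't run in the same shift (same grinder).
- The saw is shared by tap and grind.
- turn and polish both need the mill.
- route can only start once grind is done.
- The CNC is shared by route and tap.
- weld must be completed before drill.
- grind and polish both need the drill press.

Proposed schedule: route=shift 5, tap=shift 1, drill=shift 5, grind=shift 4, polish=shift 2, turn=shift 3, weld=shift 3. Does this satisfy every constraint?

weld must be completed before drill — holds.
route can only start once grind is done — holds.
The saw is shared by tap and grind — holds.
weld and grind can't run in the same shift (same grinder) — holds.
tap must be completed before weld — holds.
grind and polish both need the drill press — holds.
turn and polish both need the mill — holds.
The CNC is shared by route and tap — holds.

Yes, all constraints hold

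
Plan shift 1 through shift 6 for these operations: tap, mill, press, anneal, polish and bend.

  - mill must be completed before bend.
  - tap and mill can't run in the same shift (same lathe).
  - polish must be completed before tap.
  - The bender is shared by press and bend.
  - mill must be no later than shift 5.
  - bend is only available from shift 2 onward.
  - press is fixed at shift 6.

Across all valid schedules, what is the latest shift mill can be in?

shift 4

Mill's own window allows nothing later than shift 5.
mill at shift 4 is achievable: anneal=shift 1, polish=shift 1, tap=shift 2, mill=shift 4, bend=shift 5, press=shift 6.
Nothing later works — the conflict constraints rule out every shift after shift 4.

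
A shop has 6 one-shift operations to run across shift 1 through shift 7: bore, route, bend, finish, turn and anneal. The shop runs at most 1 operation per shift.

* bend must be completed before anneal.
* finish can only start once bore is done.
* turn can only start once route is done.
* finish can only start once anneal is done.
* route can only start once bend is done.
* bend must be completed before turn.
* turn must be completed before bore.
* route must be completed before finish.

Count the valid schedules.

28

Splitting on bore: it can be shift 4 (3), shift 5 (10), shift 6 (15). Listing each branch's schedules as (route, bend, finish, turn, anneal) by shift number:
bore=shift 4: (2,1,6,3,5) (2,1,7,3,5) (2,1,7,3,6) — 3.
bore=shift 5: (2,1,6,3,4) (2,1,6,4,3) (2,1,7,3,4) (2,1,7,3,6) (2,1,7,4,3) (2,1,7,4,6) (3,1,6,4,2) (3,1,7,4,2) (3,1,7,4,6) (3,2,7,4,6) — 10.
bore=shift 6: (2,1,7,3,4) (2,1,7,3,5) (2,1,7,4,3) (2,1,7,4,5) (2,1,7,5,3) (2,1,7,5,4) (3,1,7,4,2) (3,1,7,4,5) (3,1,7,5,2) (3,1,7,5,4) (3,2,7,4,5) (3,2,7,5,4) (4,1,7,5,2) (4,1,7,5,3) (4,2,7,5,3) — 15.
Summing: 3 + 10 + 15 = 28.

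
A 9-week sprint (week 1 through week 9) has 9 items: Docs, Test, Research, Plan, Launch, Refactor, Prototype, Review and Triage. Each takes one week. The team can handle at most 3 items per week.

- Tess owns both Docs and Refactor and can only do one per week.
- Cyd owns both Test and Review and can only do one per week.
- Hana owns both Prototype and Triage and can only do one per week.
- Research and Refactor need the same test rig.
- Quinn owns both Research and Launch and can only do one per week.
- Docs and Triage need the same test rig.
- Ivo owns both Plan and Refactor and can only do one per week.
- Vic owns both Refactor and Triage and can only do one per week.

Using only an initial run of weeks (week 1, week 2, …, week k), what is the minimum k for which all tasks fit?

3

With at most 3 per week and 9 tasks, at least 3 weeks are needed.
3 works (last occupied week: week 3): for example Research in week 1, Docs in week 1, Prototype in week 3, Launch in week 2, Test in week 1, Review in week 3, Triage in week 2, Refactor in week 3, Plan in week 2.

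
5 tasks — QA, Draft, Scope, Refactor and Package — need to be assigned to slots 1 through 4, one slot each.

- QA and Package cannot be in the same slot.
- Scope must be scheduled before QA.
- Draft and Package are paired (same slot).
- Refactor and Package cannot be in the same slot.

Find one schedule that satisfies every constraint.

Refactor -> 2; QA -> 2; Package -> 1; Scope -> 1; Draft -> 1

Checking: Scope(1) before QA(2); QA(2) != Package(1); Refactor(2) != Package(1); Draft = Package = 1.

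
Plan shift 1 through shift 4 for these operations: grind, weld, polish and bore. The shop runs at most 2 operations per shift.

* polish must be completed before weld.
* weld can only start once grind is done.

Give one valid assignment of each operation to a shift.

grind in shift 1, polish in shift 1, bore in shift 2, weld in shift 2

Checking: polish(shift 1) before weld(shift 2); grind(shift 1) before weld(shift 2); max 2 per shift (cap 2).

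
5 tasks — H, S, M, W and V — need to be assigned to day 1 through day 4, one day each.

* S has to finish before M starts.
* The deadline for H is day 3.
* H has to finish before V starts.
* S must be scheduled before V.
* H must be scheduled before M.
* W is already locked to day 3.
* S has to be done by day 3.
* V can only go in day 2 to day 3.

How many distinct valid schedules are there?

Splitting on H: it can be day 1 (8), day 2 (4). Listing each branch's schedules as (S, M, W, V) by day number:
H=day 1: (1,2,3,2) (1,2,3,3) (1,3,3,2) (1,3,3,3) (1,4,3,2) (1,4,3,3) (2,3,3,3) (2,4,3,3) — 8.
H=day 2: (1,3,3,3) (1,4,3,3) (2,3,3,3) (2,4,3,3) — 4.
Summing: 8 + 4 = 12.

12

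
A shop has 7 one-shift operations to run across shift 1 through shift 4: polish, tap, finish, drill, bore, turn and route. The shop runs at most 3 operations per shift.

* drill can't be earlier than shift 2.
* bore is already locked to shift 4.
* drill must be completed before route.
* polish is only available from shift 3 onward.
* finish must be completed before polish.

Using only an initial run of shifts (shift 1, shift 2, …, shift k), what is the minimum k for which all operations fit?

4 shifts

The precedence chain requires at least 2 distinct shifts.
With at most 3 per shift and 7 operations, at least 3 shifts are needed.
bore can't be placed before shift 4, so the schedule must run through at least shift 4.
4 works (last occupied shift: shift 4): for example tap in shift 1; bore in shift 4; finish in shift 1; turn in shift 1; polish in shift 3; route in shift 3; drill in shift 2.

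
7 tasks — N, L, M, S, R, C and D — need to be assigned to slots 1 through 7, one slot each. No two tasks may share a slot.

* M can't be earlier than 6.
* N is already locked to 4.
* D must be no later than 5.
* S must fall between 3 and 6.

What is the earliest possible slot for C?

1

C at 1 is achievable: N in 4, D in 2, S in 3, C in 1, L in 5, R in 7, M in 6.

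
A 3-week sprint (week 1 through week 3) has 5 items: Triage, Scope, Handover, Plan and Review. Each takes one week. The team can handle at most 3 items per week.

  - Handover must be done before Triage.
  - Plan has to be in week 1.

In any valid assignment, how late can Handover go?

week 2

Downstream work caps Handover at week 2.
Handover at week 2 is achievable: Triage in week 3; Handover in week 2; Review in week 1; Plan in week 1; Scope in week 1.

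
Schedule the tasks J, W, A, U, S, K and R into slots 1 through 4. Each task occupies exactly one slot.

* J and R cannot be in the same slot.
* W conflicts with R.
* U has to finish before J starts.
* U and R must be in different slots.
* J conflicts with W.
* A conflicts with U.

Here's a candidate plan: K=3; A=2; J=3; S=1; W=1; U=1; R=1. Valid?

No — it violates: W conflicts with R

J and R cannot be in the same slot — holds.
U has to finish before J starts — holds.
W conflicts with R — violated.
J conflicts with W — holds.
A conflicts with U — holds.
U and R must be in different slots — violated.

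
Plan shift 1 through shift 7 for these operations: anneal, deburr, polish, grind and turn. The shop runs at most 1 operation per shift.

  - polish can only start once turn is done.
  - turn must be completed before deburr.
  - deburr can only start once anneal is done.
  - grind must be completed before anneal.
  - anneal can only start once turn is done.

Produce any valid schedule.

anneal in shift 3, turn in shift 1, polish in shift 5, grind in shift 2, deburr in shift 4

Checking: anneal(shift 3) before deburr(shift 4); turn(shift 1) before polish(shift 5); turn(shift 1) before deburr(shift 4); turn(shift 1) before anneal(shift 3); grind(shift 2) before anneal(shift 3); max 1 per shift (cap 1).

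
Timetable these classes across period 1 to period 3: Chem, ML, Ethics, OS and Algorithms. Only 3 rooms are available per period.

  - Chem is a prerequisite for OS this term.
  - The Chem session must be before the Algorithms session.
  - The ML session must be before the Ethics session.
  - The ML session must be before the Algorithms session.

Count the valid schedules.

Splitting on Chem: it can be period 1 (10), period 2 (3). Listing each branch's schedules as (ML, Ethics, OS, Algorithms) by period number:
Chem=period 1: (1,2,2,2) (1,2,2,3) (1,2,3,2) (1,2,3,3) (1,3,2,2) (1,3,2,3) (1,3,3,2) (1,3,3,3) (2,3,2,3) (2,3,3,3) — 10.
Chem=period 2: (1,2,3,3) (1,3,3,3) (2,3,3,3) — 3.
Summing: 10 + 3 = 13.

13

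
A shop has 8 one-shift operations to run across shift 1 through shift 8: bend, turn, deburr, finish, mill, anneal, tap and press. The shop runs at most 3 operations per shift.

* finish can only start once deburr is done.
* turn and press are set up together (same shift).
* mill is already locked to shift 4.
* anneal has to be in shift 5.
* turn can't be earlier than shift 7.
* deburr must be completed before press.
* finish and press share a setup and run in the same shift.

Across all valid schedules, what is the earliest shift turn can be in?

shift 7

Turn is available from shift 7.
turn at shift 7 is achievable: deburr -> shift 1; finish -> shift 7; tap -> shift 1; anneal -> shift 5; press -> shift 7; turn -> shift 7; mill -> shift 4; bend -> shift 1.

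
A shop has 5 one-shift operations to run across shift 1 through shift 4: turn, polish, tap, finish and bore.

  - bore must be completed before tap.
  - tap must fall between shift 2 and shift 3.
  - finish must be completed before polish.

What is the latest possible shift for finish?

Downstream work caps finish at shift 3.
finish at shift 3 is achievable: tap in shift 2; polish in shift 4; finish in shift 3; bore in shift 1; turn in shift 1.

shift 3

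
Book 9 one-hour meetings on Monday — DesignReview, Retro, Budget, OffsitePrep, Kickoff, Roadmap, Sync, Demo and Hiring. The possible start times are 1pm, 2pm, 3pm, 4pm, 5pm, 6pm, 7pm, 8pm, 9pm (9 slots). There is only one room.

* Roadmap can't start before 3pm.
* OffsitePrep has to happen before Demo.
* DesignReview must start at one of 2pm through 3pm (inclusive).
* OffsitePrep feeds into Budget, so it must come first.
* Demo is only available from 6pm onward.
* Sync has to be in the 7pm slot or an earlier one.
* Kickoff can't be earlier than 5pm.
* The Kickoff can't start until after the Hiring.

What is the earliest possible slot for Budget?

Precedence pushes Budget to at least 2pm.
Budget at 2pm is achievable: OffsitePrep -> 1pm, Budget -> 2pm, Demo -> 6pm, Sync -> 7pm, Hiring -> 4pm, Roadmap -> 8pm, DesignReview -> 3pm, Retro -> 9pm, Kickoff -> 5pm.

2pm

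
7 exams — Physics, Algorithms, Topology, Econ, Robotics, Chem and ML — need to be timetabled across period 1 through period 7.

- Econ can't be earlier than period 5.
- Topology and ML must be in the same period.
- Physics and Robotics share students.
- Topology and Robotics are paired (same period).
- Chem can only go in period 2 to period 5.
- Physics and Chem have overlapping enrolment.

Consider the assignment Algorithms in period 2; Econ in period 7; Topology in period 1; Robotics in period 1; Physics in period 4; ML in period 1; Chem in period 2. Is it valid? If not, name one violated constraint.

Topology and ML must be in the same period — holds.
Physics and Chem have overlapping enrolment — holds.
Topology and Robotics are paired (same period) — holds.
Chem can only go in period 2 to period 5 — holds.
Physics and Robotics share students — holds.
Econ can't be earlier than period 5 — holds.

Yes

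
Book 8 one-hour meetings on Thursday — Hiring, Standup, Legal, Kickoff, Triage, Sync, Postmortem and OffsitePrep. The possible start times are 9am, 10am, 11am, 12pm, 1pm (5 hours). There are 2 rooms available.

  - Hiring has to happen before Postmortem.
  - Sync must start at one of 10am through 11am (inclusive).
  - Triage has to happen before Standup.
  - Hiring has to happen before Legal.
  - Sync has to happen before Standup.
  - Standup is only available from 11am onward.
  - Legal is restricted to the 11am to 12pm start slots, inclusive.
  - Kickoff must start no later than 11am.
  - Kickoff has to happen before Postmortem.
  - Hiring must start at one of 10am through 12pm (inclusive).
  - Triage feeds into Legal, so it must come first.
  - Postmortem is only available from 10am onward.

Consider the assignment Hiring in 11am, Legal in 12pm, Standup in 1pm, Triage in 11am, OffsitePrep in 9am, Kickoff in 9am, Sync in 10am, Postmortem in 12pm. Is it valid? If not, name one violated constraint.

Standup is only available from 11am onward — holds.
Kickoff has to happen before Postmortem — holds.
Hiring has to happen before Postmortem — holds.
Hiring must start at one of 10am through 12pm (inclusive) — holds.
Sync must start at one of 10am through 11am (inclusive) — holds.
Triage has to happen before Standup — holds.
Sync has to happen before Standup — holds.
Legal is restricted to the 11am to 12pm start slots, inclusive — holds.
Triage feeds into Legal, so it must come first — holds.
Postmortem is only available from 10am onward — holds.
There are 2 rooms available — holds.
Kickoff must start no later than 11am — holds.
Hiring has to happen before Legal — holds.

Valid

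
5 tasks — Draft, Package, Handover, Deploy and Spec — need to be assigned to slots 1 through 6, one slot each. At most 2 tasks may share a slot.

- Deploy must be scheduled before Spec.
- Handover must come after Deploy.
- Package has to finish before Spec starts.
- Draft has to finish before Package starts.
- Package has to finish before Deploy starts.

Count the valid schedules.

Splitting on Draft: it can be 1 (20), 2 (6), 3 (1). Listing each branch's schedules as (Package, Handover, Deploy, Spec):
Draft=1: (2,4,3,4) (2,4,3,5) (2,4,3,6) (2,5,3,4) (2,5,3,5) (2,5,3,6) (2,5,4,5) (2,5,4,6) (2,6,3,4) (2,6,3,5) (2,6,3,6) (2,6,4,5) (2,6,4,6) (2,6,5,6) (3,5,4,5) (3,5,4,6) (3,6,4,5) (3,6,4,6) (3,6,5,6) (4,6,5,6) — 20.
Draft=2: (3,5,4,5) (3,5,4,6) (3,6,4,5) (3,6,4,6) (3,6,5,6) (4,6,5,6) — 6.
Draft=3: (4,6,5,6) — 1.
Summing: 20 + 6 + 1 = 27.

27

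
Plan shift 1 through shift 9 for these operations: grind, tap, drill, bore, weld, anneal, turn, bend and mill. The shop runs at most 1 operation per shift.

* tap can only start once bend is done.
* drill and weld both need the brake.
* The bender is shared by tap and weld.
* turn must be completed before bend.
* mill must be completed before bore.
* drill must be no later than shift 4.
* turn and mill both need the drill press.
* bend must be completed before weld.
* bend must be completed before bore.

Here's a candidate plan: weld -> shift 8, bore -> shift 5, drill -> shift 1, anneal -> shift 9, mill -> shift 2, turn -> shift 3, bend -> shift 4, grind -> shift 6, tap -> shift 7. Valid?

turn must be completed before bend — holds.
tap can only start once bend is done — holds.
drill must be no later than shift 4 — holds.
drill and weld both need the brake — holds.
The shop runs at most 1 operation per shift — holds.
turn and mill both need the drill press — holds.
The bender is shared by tap and weld — holds.
bend must be completed before bore — holds.
mill must be completed before bore — holds.
bend must be completed before weld — holds.

Yes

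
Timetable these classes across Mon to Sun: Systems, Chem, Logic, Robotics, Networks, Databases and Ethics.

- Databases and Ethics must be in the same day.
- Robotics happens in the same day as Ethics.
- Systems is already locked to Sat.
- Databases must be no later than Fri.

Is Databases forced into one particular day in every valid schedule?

No

Databases can be Mon (e.g. Chem=Mon; Databases=Mon; Logic=Mon; Robotics=Mon; Networks=Mon; Ethics=Mon; Systems=Sat) or Tue (e.g. Robotics -> Tue, Ethics -> Tue, Databases -> Tue, Networks -> Mon, Chem -> Mon, Logic -> Mon, Systems -> Sat).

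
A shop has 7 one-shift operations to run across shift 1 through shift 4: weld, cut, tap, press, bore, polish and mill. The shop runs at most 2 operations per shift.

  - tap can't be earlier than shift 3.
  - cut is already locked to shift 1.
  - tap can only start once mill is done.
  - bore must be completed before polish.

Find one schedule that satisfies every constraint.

press in shift 4; cut in shift 1; mill in shift 2; polish in shift 2; weld in shift 3; tap in shift 3; bore in shift 1

Checking: bore(shift 1) before polish(shift 2); mill(shift 2) before tap(shift 3); cut=shift 1 in [shift 1,shift 1]; tap=shift 3 in [shift 3,shift 4]; max 2 per shift (cap 2).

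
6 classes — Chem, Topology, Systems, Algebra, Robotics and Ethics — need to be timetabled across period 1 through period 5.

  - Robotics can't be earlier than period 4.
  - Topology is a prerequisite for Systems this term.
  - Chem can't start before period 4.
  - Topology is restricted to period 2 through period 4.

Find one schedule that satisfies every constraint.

Ethics=period 1, Topology=period 2, Systems=period 3, Robotics=period 4, Chem=period 4, Algebra=period 1

Checking: Topology(period 2) before Systems(period 3); Robotics=period 4 in [period 4,period 5]; Chem=period 4 in [period 4,period 5]; Topology=period 2 in [period 2,period 4].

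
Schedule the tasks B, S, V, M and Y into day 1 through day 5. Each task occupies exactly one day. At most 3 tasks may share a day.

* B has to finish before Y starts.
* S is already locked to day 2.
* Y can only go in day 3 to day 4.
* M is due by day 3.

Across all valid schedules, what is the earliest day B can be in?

Downstream work caps B at day 3.
B at day 1 is achievable: S=day 2, Y=day 3, B=day 1, M=day 1, V=day 1.

day 1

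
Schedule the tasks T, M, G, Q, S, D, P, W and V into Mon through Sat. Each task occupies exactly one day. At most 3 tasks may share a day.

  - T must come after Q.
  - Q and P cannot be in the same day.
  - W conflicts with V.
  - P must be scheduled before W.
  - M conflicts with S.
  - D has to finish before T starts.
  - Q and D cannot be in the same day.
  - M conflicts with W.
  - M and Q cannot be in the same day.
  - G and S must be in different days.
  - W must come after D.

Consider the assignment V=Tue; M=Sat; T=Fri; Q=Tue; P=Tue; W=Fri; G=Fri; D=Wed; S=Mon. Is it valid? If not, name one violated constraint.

M conflicts with W — holds.
M and Q cannot be in the same day — holds.
At most 3 tasks may share a day — holds.
P must be scheduled before W — holds.
M conflicts with S — holds.
Q and D cannot be in the same day — holds.
G and S must be in different days — holds.
T must come after Q — holds.
W conflicts with V — holds.
D has to finish before T starts — holds.
W must come after D — holds.
Q and P cannot be in the same day — violated.

No. Q and P cannot be in the same day is not satisfied.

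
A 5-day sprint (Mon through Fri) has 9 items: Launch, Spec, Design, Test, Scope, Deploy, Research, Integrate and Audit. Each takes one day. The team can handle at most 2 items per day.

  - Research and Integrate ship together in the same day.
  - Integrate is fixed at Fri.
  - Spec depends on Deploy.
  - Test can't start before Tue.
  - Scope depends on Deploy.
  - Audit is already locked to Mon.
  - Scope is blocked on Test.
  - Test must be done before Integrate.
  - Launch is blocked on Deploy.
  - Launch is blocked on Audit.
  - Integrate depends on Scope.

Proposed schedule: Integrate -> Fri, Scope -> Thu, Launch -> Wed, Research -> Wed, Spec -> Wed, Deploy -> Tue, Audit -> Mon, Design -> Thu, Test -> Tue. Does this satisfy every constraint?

No. The team can handle at most 2 items per day is not satisfied.

Audit is already locked to Mon — holds.
Launch is blocked on Audit — holds.
Spec depends on Deploy — holds.
Launch is blocked on Deploy — holds.
Research and Integrate ship together in the same day — violated.
Scope is blocked on Test — holds.
Integrate is fixed at Fri — holds.
Test can't start before Tue — holds.
Scope depends on Deploy — holds.
Integrate depends on Scope — holds.
Test must be done before Integrate — holds.
The team can handle at most 2 items per day — violated.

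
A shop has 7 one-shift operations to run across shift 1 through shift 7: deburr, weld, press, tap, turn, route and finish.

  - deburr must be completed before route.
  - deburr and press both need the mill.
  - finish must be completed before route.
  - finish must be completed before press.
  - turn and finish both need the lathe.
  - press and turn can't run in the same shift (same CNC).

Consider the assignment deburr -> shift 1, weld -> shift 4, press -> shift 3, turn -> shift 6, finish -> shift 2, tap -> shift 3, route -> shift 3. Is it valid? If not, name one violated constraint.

press and turn can't run in the same shift (same CNC) — holds.
deburr and press both need the mill — holds.
deburr must be completed before route — holds.
finish must be completed before press — holds.
turn and finish both need the lathe — holds.
finish must be completed before route — holds.

Yes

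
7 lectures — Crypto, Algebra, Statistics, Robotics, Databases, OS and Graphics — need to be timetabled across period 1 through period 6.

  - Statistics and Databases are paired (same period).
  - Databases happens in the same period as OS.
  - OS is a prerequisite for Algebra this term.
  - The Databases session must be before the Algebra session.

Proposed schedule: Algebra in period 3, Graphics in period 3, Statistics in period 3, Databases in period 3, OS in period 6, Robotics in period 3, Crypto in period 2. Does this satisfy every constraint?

OS is a prerequisite for Algebra this term — violated.
Databases happens in the same period as OS — violated.
Statistics and Databases are paired (same period) — holds.
The Databases session must be before the Algebra session — violated.

No — it violates: OS is a prerequisite for Algebra this term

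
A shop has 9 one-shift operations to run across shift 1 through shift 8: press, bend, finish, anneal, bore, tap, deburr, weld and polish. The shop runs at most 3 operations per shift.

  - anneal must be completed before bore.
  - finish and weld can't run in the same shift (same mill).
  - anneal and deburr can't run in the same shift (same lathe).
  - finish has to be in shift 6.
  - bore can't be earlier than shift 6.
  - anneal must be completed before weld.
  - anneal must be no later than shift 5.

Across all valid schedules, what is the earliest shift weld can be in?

Precedence pushes weld to at least shift 2.
weld at shift 2 is achievable: weld=shift 2, press=shift 1, tap=shift 2, anneal=shift 1, finish=shift 6, deburr=shift 2, polish=shift 3, bore=shift 6, bend=shift 1.

shift 2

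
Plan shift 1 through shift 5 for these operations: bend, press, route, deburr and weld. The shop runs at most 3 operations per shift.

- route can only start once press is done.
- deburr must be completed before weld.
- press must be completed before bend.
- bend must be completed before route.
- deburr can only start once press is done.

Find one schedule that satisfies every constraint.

deburr in shift 2, weld in shift 3, press in shift 1, bend in shift 2, route in shift 3

Checking: deburr(shift 2) before weld(shift 3); bend(shift 2) before route(shift 3); press(shift 1) before deburr(shift 2); press(shift 1) before route(shift 3); press(shift 1) before bend(shift 2); max 2 per shift (cap 3).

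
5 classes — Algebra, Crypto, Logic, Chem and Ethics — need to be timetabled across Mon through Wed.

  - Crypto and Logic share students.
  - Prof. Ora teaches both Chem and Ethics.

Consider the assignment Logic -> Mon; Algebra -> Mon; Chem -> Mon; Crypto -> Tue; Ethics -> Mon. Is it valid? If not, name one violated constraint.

Prof. Ora teaches both Chem and Ethics — violated.
Crypto and Logic share students — holds.

Invalid. Prof. Ora teaches both Chem and Ethics.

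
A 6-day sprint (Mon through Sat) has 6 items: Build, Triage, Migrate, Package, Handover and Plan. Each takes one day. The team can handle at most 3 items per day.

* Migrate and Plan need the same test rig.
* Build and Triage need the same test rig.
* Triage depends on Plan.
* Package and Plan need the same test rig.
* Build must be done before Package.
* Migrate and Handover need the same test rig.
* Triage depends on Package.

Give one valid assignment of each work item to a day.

Migrate -> Tue, Triage -> Wed, Package -> Tue, Handover -> Mon, Build -> Mon, Plan -> Mon

Checking: Plan(Mon) before Triage(Wed); Build(Mon) before Package(Tue); Package(Tue) before Triage(Wed); Migrate(Tue) != Handover(Mon); Migrate(Tue) != Plan(Mon); Build(Mon) != Triage(Wed); Package(Tue) != Plan(Mon); max 3 per day (cap 3).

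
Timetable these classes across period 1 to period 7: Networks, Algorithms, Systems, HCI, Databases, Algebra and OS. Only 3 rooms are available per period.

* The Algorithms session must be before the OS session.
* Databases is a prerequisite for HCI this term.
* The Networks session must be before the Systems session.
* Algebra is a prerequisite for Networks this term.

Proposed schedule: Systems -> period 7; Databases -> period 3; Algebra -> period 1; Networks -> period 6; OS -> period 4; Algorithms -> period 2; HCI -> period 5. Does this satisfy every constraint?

Databases is a prerequisite for HCI this term — holds.
Only 3 rooms are available per period — holds.
Algebra is a prerequisite for Networks this term — holds.
The Networks session must be before the Systems session — holds.
The Algorithms session must be before the OS session — holds.

Valid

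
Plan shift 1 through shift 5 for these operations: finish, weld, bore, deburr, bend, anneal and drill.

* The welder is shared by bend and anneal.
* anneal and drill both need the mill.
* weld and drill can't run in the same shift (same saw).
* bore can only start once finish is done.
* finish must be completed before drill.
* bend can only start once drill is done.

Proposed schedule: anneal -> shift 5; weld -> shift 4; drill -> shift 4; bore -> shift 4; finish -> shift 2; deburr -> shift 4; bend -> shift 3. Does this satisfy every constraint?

Invalid. bend can only start once drill is done.

bore can only start once finish is done — holds.
finish must be completed before drill — holds.
The welder is shared by bend and anneal — holds.
anneal and drill both need the mill — holds.
bend can only start once drill is done — violated.
weld and drill can't run in the same shift (same saw) — violated.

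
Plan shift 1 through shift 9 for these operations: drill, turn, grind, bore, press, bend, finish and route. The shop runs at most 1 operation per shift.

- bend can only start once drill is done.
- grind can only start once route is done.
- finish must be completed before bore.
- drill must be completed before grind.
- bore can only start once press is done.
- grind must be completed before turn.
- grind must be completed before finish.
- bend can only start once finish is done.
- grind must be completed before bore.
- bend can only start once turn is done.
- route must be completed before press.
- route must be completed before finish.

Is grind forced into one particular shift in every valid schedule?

grind can be shift 3 (e.g. turn=shift 7, bend=shift 8, finish=shift 4, route=shift 1, drill=shift 2, grind=shift 3, press=shift 5, bore=shift 6) or shift 4 (e.g. route in shift 1; finish in shift 5; bore in shift 6; drill in shift 2; press in shift 3; bend in shift 8; grind in shift 4; turn in shift 7).

No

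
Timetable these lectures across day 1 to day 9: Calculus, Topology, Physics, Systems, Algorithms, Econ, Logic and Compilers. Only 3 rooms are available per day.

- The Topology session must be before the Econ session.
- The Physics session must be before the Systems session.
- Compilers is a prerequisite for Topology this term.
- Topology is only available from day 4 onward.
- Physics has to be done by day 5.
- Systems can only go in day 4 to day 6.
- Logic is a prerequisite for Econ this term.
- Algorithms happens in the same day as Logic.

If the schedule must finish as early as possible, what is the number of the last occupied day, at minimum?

The precedence chain requires at least 3 distinct days.
With at most 3 per day and 8 lectures, at least 3 days are needed.
Propagating the time windows through the other constraints, Econ can't land before day 5, so the schedule must run through at least day 5.
5 works (last occupied day: day 5): for example Algorithms in day 1, Topology in day 4, Physics in day 1, Calculus in day 2, Logic in day 1, Compilers in day 2, Econ in day 5, Systems in day 4.

day 5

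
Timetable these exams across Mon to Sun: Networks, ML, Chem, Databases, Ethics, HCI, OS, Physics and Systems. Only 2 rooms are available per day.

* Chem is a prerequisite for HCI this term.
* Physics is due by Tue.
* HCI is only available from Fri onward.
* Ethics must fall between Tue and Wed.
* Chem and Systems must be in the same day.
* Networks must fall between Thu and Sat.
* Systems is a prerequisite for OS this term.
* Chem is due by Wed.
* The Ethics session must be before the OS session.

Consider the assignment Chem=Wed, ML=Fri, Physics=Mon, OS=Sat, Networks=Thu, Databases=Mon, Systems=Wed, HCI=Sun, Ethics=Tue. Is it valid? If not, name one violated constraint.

The Ethics session must be before the OS session — holds.
HCI is only available from Fri onward — holds.
Chem and Systems must be in the same day — holds.
Chem is due by Wed — holds.
Only 2 rooms are available per day — holds.
Chem is a prerequisite for HCI this term — holds.
Networks must fall between Thu and Sat — holds.
Ethics must fall between Tue and Wed — holds.
Physics is due by Tue — holds.
Systems is a prerequisite for OS this term — holds.

Valid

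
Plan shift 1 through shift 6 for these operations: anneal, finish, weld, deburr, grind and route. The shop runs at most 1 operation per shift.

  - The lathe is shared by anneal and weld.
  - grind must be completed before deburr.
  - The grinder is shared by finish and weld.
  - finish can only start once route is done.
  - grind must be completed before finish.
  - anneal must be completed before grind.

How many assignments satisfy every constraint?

Splitting on anneal: it can be shift 1 (25), shift 2 (13), shift 3 (4). Listing each branch's schedules as (finish, weld, deburr, grind, route) by shift number:
anneal=shift 1: (4,5,6,2,3) (4,5,6,3,2) (4,6,5,2,3) (4,6,5,3,2) (5,2,6,3,4) (5,2,6,4,3) (5,3,6,2,4) (5,3,6,4,2) (5,4,6,2,3) (5,4,6,3,2) (5,6,3,2,4) (5,6,4,2,3) (5,6,4,3,2) (6,2,4,3,5) (6,2,5,3,4) (6,2,5,4,3) (6,3,4,2,5) (6,3,5,2,4) (6,3,5,4,2) (6,4,3,2,5) (6,4,5,2,3) (6,4,5,3,2) (6,5,3,2,4) (6,5,4,2,3) (6,5,4,3,2) — 25.
anneal=shift 2: (4,5,6,3,1) (4,6,5,3,1) (5,1,6,3,4) (5,1,6,4,3) (5,3,6,4,1) (5,4,6,3,1) (5,6,4,3,1) (6,1,4,3,5) (6,1,5,3,4) (6,1,5,4,3) (6,3,5,4,1) (6,4,5,3,1) (6,5,4,3,1) — 13.
anneal=shift 3: (5,1,6,4,2) (5,2,6,4,1) (6,1,5,4,2) (6,2,5,4,1) — 4.
Summing: 25 + 13 + 4 = 42.

42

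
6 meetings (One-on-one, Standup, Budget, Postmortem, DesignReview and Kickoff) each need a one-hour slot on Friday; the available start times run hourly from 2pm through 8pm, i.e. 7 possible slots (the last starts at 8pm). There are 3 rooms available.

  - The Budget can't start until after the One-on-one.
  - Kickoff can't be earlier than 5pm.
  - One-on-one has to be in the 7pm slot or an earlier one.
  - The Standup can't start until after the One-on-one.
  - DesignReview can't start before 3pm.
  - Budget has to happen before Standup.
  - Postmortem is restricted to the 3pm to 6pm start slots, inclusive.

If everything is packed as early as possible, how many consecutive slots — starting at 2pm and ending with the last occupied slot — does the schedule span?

The precedence chain requires at least 3 distinct slots.
With at most 3 per slot and 6 meetings, at least 2 slots are needed.
Kickoff can't be placed before 5pm — that is slot 4 counting from 2pm — so the schedule must run through at least 4 slots.
4 works (last occupied slot: 5pm): for example Budget -> 3pm, Kickoff -> 5pm, DesignReview -> 3pm, Postmortem -> 3pm, One-on-one -> 2pm, Standup -> 4pm.

4 slots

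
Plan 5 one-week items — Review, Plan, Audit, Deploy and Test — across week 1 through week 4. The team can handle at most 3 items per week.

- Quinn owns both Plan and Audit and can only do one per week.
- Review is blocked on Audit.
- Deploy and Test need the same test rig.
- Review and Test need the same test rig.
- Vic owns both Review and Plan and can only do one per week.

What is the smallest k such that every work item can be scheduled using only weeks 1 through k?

The precedence chain requires at least 2 distinct weeks.
With at most 3 per week and 5 work items, at least 2 weeks are needed.
Could 2 weeks be enough, i.e. nothing placed later than week 2? No: Review must come after Audit (at week 1 or later) → {week 2}; Audit must come before Review (at week 2 or earlier) → {week 1}; Plan can't share with Audit (week 1) → {week 2}; Plan can't share with Review (week 2) → nothing is left.
So 2 weeks is not enough.
3 works (last occupied week: week 3): for example Audit -> week 1; Test -> week 3; Deploy -> week 1; Review -> week 2; Plan -> week 3.

3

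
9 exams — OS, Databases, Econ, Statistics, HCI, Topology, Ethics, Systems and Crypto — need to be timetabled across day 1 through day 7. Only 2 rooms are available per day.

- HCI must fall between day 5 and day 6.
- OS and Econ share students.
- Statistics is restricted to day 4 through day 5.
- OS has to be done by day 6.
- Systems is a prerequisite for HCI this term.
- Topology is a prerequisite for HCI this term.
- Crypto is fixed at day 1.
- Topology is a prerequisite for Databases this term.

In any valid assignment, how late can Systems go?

Downstream work caps Systems at day 5.
Systems at day 5 is achievable: Databases=day 3; Ethics=day 3; OS=day 1; HCI=day 6; Systems=day 5; Crypto=day 1; Statistics=day 4; Topology=day 2; Econ=day 2.

day 5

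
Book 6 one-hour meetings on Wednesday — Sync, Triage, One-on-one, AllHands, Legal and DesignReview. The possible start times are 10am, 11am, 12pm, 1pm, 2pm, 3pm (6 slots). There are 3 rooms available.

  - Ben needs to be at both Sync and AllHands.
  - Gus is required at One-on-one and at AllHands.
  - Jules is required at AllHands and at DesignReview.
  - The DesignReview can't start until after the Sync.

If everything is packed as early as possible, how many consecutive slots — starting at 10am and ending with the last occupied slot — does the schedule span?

The precedence chain requires at least 2 distinct slots.
With at most 3 per slot and 6 meetings, at least 2 slots are needed.
Could 2 slots be enough, i.e. nothing placed later than 11am? No: DesignReview must come after Sync (at 10am or later) → {11am}; Sync must come before DesignReview (at 11am or earlier) → {10am}; AllHands can't share with DesignReview (11am) → {10am}; AllHands can't share with Sync (10am) → nothing is left.
So 2 slots is not enough.
3 works (last occupied slot: 12pm): for example Legal -> 11am; One-on-one -> 10am; Triage -> 10am; AllHands -> 12pm; Sync -> 10am; DesignReview -> 11am.

3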